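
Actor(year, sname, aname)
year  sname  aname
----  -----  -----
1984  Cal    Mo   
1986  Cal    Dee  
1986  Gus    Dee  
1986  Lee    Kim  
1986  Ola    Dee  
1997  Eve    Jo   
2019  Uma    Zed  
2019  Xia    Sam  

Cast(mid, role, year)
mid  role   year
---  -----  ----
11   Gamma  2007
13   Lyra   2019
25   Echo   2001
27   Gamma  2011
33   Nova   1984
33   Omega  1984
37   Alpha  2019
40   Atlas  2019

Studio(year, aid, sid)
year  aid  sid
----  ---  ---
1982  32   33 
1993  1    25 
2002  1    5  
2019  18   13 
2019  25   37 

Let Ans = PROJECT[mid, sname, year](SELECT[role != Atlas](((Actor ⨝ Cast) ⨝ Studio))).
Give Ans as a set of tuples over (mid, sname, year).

{(13, Uma, 2019), (13, Xia, 2019), (37, Uma, 2019), (37, Xia, 2019)}

Joining Actor and Cast on year yields {(1984, Cal, Mo, 33, Nova), (1984, Cal, Mo, 33, Omega), (2019, Uma, Zed, 13, Lyra), (2019, Uma, Zed, 37, Alpha), (2019, Uma, Zed, 40, Atlas), (2019, Xia, Sam, 13, Lyra), (2019, Xia, Sam, 37, Alpha), (2019, Xia, Sam, 40, Atlas)}.
Joining (Actor ⨝ Cast) and Studio on year yields {(2019, Uma, Zed, 13, Lyra, 18, 13), (2019, Uma, Zed, 13, Lyra, 25, 37), (2019, Uma, Zed, 37, Alpha, 18, 13), (2019, Uma, Zed, 37, Alpha, 25, 37), (2019, Uma, Zed, 40, Atlas, 18, 13), (2019, Uma, Zed, 40, Atlas, 25, 37), (2019, Xia, Sam, 13, Lyra, 18, 13), (2019, Xia, Sam, 13, Lyra, 25, 37), (2019, Xia, Sam, 37, Alpha, 18, 13), (2019, Xia, Sam, 37, Alpha, 25, 37), (2019, Xia, Sam, 40, Atlas, 18, 13), (2019, Xia, Sam, 40, Atlas, 25, 37)}.
σ[role != Atlas]: keep tuples satisfying role != Atlas → {(2019, Uma, Zed, 13, Lyra, 18, 13), (2019, Uma, Zed, 13, Lyra, 25, 37), (2019, Uma, Zed, 37, Alpha, 18, 13), (2019, Uma, Zed, 37, Alpha, 25, 37), (2019, Xia, Sam, 13, Lyra, 18, 13), (2019, Xia, Sam, 13, Lyra, 25, 37), (2019, Xia, Sam, 37, Alpha, 18, 13), (2019, Xia, Sam, 37, Alpha, 25, 37)}
π[mid, sname, year]: project onto (mid, sname, year) (4 duplicate(s) eliminated) → {(13, Uma, 2019), (13, Xia, 2019), (37, Uma, 2019), (37, Xia, 2019)}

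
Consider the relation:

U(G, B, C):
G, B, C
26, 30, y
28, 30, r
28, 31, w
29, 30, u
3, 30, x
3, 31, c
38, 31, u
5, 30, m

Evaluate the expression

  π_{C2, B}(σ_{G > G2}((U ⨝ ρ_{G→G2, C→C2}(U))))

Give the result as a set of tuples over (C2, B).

{(c, 31), (m, 30), (r, 30), (w, 31), (x, 30), (y, 30)}

ρ[G→G2, C→C2]: schema becomes (G2, B, C2); tuples unchanged.
Joining U and ρ_{G→G2, C→C2}(U) on B yields {(26, 30, y, 26, y), (26, 30, y, 28, r), (26, 30, y, 29, u), (26, 30, y, 3, x), (26, 30, y, 5, m), (28, 30, r, 26, y), (28, 30, r, 28, r), (28, 30, r, 29, u), (28, 30, r, 3, x), (28, 30, r, 5, m), (28, 31, w, 28, w), (28, 31, w, 3, c), (28, 31, w, 38, u), (29, 30, u, 26, y), (29, 30, u, 28, r), (29, 30, u, 29, u), (29, 30, u, 3, x), (29, 30, u, 5, m), (3, 30, x, 26, y), (3, 30, x, 28, r), (3, 30, x, 29, u), (3, 30, x, 3, x), (3, 30, x, 5, m), (3, 31, c, 28, w), (3, 31, c, 3, c), (3, 31, c, 38, u), (38, 31, u, 28, w), (38, 31, u, 3, c), (38, 31, u, 38, u), (5, 30, m, 26, y), (5, 30, m, 28, r), (5, 30, m, 29, u), (5, 30, m, 3, x), (5, 30, m, 5, m)}.
Selection G > G2: {(26, 30, y, 3, x), (26, 30, y, 5, m), (28, 30, r, 26, y), (28, 30, r, 3, x), (28, 30, r, 5, m), (28, 31, w, 3, c), (29, 30, u, 26, y), (29, 30, u, 28, r), (29, 30, u, 3, x), (29, 30, u, 5, m), (38, 31, u, 28, w), (38, 31, u, 3, c), (5, 30, m, 3, x)}
π_{C2, B} gives {(c, 31), (m, 30), (r, 30), (w, 31), (x, 30), (y, 30)} (7 duplicate(s) eliminated).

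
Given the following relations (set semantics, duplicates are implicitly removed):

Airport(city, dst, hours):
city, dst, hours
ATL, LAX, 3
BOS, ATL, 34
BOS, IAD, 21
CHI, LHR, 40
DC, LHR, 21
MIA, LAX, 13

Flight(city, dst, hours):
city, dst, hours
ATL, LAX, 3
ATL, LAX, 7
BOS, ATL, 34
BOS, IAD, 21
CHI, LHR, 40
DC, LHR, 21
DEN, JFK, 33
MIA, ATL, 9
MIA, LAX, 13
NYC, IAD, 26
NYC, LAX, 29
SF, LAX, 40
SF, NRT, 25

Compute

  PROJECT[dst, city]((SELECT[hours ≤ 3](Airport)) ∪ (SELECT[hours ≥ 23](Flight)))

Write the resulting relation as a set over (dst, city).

{(ATL, BOS), (IAD, NYC), (JFK, DEN), (LAX, ATL), (LAX, NYC), (LAX, SF), (LHR, CHI), (NRT, SF)}

Selection hours ≤ 3: {(ATL, LAX, 3)}
Selection hours ≥ 23: {(BOS, ATL, 34), (CHI, LHR, 40), (DEN, JFK, 33), (NYC, IAD, 26), (NYC, LAX, 29), (SF, LAX, 40), (SF, NRT, 25)}
Taking the union: {(ATL, LAX, 3), (BOS, ATL, 34), (CHI, LHR, 40), (DEN, JFK, 33), (NYC, IAD, 26), (NYC, LAX, 29), (SF, LAX, 40), (SF, NRT, 25)}
Keep only column(s) dst, city: {(ATL, BOS), (IAD, NYC), (JFK, DEN), (LAX, ATL), (LAX, NYC), (LAX, SF), (LHR, CHI), (NRT, SF)}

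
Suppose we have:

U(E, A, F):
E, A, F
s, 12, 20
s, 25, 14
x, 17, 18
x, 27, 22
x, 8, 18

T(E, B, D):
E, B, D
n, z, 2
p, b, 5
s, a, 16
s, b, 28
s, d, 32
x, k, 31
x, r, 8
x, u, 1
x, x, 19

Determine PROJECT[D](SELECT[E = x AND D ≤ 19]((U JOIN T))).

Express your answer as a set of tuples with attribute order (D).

{1, 19, 8}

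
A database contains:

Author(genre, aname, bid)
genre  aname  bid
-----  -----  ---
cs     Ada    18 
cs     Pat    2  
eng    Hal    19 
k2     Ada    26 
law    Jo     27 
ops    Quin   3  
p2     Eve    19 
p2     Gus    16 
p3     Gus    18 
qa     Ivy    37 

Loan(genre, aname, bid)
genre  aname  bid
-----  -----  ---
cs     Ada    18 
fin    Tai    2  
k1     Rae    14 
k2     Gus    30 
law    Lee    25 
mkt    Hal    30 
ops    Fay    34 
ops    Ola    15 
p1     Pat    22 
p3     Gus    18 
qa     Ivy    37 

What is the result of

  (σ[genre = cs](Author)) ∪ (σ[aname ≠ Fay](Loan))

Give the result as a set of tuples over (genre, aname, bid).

Filtering on genre = cs leaves {(cs, Ada, 18), (cs, Pat, 2)}.
Filtering on aname ≠ Fay leaves {(cs, Ada, 18), (fin, Tai, 2), (k1, Rae, 14), (k2, Gus, 30), (law, Lee, 25), (mkt, Hal, 30), (ops, Ola, 15), (p1, Pat, 22), (p3, Gus, 18), (qa, Ivy, 37)}.
Set union of the two operands is {(cs, Ada, 18), (cs, Pat, 2), (fin, Tai, 2), (k1, Rae, 14), (k2, Gus, 30), (law, Lee, 25), (mkt, Hal, 30), (ops, Ola, 15), (p1, Pat, 22), (p3, Gus, 18), (qa, Ivy, 37)}.

{(cs, Ada, 18), (cs, Pat, 2), (fin, Tai, 2), (k1, Rae, 14), (k2, Gus, 30), (law, Lee, 25), (mkt, Hal, 30), (ops, Ola, 15), (p1, Pat, 22), (p3, Gus, 18), (qa, Ivy, 37)}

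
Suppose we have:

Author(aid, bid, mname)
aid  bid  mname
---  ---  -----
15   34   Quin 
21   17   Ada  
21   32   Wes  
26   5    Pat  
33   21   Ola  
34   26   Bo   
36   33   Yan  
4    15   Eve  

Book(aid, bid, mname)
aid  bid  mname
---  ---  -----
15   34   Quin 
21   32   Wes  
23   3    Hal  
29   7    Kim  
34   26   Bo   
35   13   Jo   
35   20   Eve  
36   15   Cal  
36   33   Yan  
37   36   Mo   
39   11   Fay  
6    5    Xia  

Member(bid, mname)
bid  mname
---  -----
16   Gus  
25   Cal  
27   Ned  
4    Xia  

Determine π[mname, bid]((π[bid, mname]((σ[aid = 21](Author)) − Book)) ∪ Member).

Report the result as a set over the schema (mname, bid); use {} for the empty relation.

{(Ada, 17), (Cal, 25), (Gus, 16), (Ned, 27), (Xia, 4)}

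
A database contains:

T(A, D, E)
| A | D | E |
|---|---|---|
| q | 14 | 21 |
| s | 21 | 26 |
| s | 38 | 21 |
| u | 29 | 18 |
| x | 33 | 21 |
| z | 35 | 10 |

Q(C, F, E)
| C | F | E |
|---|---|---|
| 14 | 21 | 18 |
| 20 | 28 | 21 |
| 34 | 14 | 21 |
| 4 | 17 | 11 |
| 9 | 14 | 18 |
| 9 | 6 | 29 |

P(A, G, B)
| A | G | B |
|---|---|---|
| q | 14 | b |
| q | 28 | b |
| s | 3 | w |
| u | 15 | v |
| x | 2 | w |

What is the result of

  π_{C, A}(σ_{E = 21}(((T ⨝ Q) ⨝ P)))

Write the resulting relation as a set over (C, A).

Natural join on E: {(q, 14, 21, 20, 28), (q, 14, 21, 34, 14), (s, 38, 21, 20, 28), (s, 38, 21, 34, 14), (u, 29, 18, 14, 21), (u, 29, 18, 9, 14), (x, 33, 21, 20, 28), (x, 33, 21, 34, 14)}
Natural join on A: {(q, 14, 21, 20, 28, 14, b), (q, 14, 21, 20, 28, 28, b), (q, 14, 21, 34, 14, 14, b), (q, 14, 21, 34, 14, 28, b), (s, 38, 21, 20, 28, 3, w), (s, 38, 21, 34, 14, 3, w), (u, 29, 18, 14, 21, 15, v), (u, 29, 18, 9, 14, 15, v), (x, 33, 21, 20, 28, 2, w), (x, 33, 21, 34, 14, 2, w)}
Selection E = 21: {(q, 14, 21, 20, 28, 14, b), (q, 14, 21, 20, 28, 28, b), (q, 14, 21, 34, 14, 14, b), (q, 14, 21, 34, 14, 28, b), (s, 38, 21, 20, 28, 3, w), (s, 38, 21, 34, 14, 3, w), (x, 33, 21, 20, 28, 2, w), (x, 33, 21, 34, 14, 2, w)}
Projecting to C, A (2 duplicate(s) eliminated): {(20, q), (20, s), (20, x), (34, q), (34, s), (34, x)}

{(20, q), (20, s), (20, x), (34, q), (34, s), (34, x)}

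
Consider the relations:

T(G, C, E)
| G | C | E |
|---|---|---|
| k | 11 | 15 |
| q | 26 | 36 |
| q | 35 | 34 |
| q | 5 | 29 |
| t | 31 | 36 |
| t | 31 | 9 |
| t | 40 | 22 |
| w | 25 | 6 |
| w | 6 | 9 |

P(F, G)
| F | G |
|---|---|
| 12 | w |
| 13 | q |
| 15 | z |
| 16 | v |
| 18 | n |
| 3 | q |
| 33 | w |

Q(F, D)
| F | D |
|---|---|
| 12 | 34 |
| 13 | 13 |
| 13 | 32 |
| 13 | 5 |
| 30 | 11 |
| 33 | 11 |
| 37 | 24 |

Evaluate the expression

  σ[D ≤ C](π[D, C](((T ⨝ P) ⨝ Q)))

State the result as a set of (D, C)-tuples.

{(11, 25), (13, 26), (13, 35), (32, 35), (5, 26), (5, 35), (5, 5)}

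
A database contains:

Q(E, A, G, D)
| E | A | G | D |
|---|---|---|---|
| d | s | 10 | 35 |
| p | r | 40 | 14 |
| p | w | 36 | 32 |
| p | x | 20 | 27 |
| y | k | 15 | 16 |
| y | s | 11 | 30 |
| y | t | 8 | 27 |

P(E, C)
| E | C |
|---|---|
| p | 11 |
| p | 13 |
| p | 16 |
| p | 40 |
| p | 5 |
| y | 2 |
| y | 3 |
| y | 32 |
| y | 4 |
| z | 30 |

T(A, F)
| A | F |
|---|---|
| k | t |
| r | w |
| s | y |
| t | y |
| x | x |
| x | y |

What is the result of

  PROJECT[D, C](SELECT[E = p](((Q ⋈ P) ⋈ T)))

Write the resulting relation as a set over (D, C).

{(14, 11), (14, 13), (14, 16), (14, 40), (14, 5), (27, 11), (27, 13), (27, 16), (27, 40), (27, 5)}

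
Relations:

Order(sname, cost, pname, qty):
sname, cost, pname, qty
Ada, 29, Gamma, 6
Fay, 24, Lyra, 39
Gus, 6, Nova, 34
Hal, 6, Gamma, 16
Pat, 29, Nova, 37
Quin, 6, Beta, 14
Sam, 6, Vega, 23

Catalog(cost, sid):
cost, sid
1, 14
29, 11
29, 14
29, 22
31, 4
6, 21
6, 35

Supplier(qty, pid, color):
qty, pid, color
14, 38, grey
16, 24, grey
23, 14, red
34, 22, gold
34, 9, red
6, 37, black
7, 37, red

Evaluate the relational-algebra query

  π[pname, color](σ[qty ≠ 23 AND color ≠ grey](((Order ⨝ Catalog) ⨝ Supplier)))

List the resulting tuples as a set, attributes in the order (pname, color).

{(Gamma, black), (Nova, gold), (Nova, red)}

Natural join on cost: {(Ada, 29, Gamma, 6, 11), (Ada, 29, Gamma, 6, 14), (Ada, 29, Gamma, 6, 22), (Gus, 6, Nova, 34, 21), (Gus, 6, Nova, 34, 35), (Hal, 6, Gamma, 16, 21), (Hal, 6, Gamma, 16, 35), (Pat, 29, Nova, 37, 11), (Pat, 29, Nova, 37, 14), (Pat, 29, Nova, 37, 22), (Quin, 6, Beta, 14, 21), (Quin, 6, Beta, 14, 35), (Sam, 6, Vega, 23, 21), (Sam, 6, Vega, 23, 35)}
Natural join on qty: {(Ada, 29, Gamma, 6, 11, 37, black), (Ada, 29, Gamma, 6, 14, 37, black), (Ada, 29, Gamma, 6, 22, 37, black), (Gus, 6, Nova, 34, 21, 22, gold), (Gus, 6, Nova, 34, 21, 9, red), (Gus, 6, Nova, 34, 35, 22, gold), (Gus, 6, Nova, 34, 35, 9, red), (Hal, 6, Gamma, 16, 21, 24, grey), (Hal, 6, Gamma, 16, 35, 24, grey), (Quin, 6, Beta, 14, 21, 38, grey), (Quin, 6, Beta, 14, 35, 38, grey), (Sam, 6, Vega, 23, 21, 14, red), (Sam, 6, Vega, 23, 35, 14, red)}
σ[qty ≠ 23 AND color ≠ grey]: keep tuples satisfying qty ≠ 23 AND color ≠ grey → {(Ada, 29, Gamma, 6, 11, 37, black), (Ada, 29, Gamma, 6, 14, 37, black), (Ada, 29, Gamma, 6, 22, 37, black), (Gus, 6, Nova, 34, 21, 22, gold), (Gus, 6, Nova, 34, 21, 9, red), (Gus, 6, Nova, 34, 35, 22, gold), (Gus, 6, Nova, 34, 35, 9, red)}
π[pname, color]: project onto (pname, color) (4 duplicate(s) eliminated) → {(Gamma, black), (Nova, gold), (Nova, red)}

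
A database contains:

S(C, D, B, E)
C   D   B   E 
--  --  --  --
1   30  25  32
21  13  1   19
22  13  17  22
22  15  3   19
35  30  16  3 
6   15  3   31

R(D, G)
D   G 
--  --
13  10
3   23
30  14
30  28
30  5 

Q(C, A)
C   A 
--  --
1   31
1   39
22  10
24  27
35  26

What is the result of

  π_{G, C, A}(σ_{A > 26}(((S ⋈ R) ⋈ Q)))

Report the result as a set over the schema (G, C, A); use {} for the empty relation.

{(14, 1, 31), (14, 1, 39), (28, 1, 31), (28, 1, 39), (5, 1, 31), (5, 1, 39)}

Natural join on D: {(1, 30, 25, 32, 14), (1, 30, 25, 32, 28), (1, 30, 25, 32, 5), (21, 13, 1, 19, 10), (22, 13, 17, 22, 10), (35, 30, 16, 3, 14), (35, 30, 16, 3, 28), (35, 30, 16, 3, 5)}
Natural join on C: {(1, 30, 25, 32, 14, 31), (1, 30, 25, 32, 14, 39), (1, 30, 25, 32, 28, 31), (1, 30, 25, 32, 28, 39), (1, 30, 25, 32, 5, 31), (1, 30, 25, 32, 5, 39), (22, 13, 17, 22, 10, 10), (35, 30, 16, 3, 14, 26), (35, 30, 16, 3, 28, 26), (35, 30, 16, 3, 5, 26)}
Apply σ_{A > 26}; surviving tuples: {(1, 30, 25, 32, 14, 31), (1, 30, 25, 32, 14, 39), (1, 30, 25, 32, 28, 31), (1, 30, 25, 32, 28, 39), (1, 30, 25, 32, 5, 31), (1, 30, 25, 32, 5, 39)}
π_{G, C, A} gives {(14, 1, 31), (14, 1, 39), (28, 1, 31), (28, 1, 39), (5, 1, 31), (5, 1, 39)}.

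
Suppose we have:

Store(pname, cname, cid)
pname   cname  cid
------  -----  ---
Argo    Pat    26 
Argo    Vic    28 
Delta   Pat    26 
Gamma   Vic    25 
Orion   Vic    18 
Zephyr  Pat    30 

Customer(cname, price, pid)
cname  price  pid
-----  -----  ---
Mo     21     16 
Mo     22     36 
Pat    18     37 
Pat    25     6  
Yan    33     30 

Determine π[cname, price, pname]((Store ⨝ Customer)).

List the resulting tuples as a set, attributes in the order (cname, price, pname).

{(Pat, 18, Argo), (Pat, 18, Delta), (Pat, 18, Zephyr), (Pat, 25, Argo), (Pat, 25, Delta), (Pat, 25, Zephyr)}

Natural join on cname: {(Argo, Pat, 26, 18, 37), (Argo, Pat, 26, 25, 6), (Delta, Pat, 26, 18, 37), (Delta, Pat, 26, 25, 6), (Zephyr, Pat, 30, 18, 37), (Zephyr, Pat, 30, 25, 6)}
Projecting to cname, price, pname: {(Pat, 18, Argo), (Pat, 18, Delta), (Pat, 18, Zephyr), (Pat, 25, Argo), (Pat, 25, Delta), (Pat, 25, Zephyr)}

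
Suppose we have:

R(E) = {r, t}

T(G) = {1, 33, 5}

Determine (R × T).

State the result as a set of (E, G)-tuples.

{(r, 1), (r, 33), (r, 5), (t, 1), (t, 33), (t, 5)}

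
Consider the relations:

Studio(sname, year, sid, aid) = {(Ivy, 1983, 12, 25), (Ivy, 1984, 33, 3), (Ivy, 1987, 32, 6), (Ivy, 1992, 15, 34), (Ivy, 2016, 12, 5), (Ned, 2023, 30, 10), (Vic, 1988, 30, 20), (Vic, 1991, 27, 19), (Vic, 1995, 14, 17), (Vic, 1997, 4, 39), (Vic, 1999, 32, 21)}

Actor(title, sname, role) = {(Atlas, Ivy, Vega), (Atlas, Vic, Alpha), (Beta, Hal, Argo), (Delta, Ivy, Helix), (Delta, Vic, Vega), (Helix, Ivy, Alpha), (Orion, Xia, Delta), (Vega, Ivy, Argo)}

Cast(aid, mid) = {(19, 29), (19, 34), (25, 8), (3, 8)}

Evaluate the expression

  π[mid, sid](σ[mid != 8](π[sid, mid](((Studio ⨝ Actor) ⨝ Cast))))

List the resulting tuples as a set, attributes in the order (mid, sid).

{(29, 27), (34, 27)}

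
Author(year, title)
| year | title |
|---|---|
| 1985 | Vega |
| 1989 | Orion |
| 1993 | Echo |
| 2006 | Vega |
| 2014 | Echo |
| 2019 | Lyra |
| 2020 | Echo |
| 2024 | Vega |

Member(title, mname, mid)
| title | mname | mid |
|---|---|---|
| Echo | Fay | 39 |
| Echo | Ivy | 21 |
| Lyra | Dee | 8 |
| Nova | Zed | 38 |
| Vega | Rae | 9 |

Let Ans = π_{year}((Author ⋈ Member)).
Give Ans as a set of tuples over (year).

Joining Author and Member on title yields {(1985, Vega, Rae, 9), (1993, Echo, Fay, 39), (1993, Echo, Ivy, 21), (2006, Vega, Rae, 9), (2014, Echo, Fay, 39), (2014, Echo, Ivy, 21), (2019, Lyra, Dee, 8), (2020, Echo, Fay, 39), (2020, Echo, Ivy, 21), (2024, Vega, Rae, 9)}.
Keep only column(s) year (3 duplicate(s) eliminated): {1985, 1993, 2006, 2014, 2019, 2020, 2024}

{1985, 1993, 2006, 2014, 2019, 2020, 2024}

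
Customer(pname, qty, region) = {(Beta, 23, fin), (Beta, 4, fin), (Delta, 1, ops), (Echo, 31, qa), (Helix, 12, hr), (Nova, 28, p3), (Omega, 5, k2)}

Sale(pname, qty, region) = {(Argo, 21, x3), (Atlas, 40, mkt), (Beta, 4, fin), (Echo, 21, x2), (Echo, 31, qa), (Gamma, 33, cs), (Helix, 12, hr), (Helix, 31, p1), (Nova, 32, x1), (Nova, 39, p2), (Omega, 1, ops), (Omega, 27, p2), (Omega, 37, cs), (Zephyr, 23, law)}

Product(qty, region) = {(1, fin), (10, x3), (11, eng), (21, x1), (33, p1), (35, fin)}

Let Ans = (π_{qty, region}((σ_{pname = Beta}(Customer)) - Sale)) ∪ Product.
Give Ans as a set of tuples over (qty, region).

{(1, fin), (10, x3), (11, eng), (21, x1), (23, fin), (33, p1), (35, fin)}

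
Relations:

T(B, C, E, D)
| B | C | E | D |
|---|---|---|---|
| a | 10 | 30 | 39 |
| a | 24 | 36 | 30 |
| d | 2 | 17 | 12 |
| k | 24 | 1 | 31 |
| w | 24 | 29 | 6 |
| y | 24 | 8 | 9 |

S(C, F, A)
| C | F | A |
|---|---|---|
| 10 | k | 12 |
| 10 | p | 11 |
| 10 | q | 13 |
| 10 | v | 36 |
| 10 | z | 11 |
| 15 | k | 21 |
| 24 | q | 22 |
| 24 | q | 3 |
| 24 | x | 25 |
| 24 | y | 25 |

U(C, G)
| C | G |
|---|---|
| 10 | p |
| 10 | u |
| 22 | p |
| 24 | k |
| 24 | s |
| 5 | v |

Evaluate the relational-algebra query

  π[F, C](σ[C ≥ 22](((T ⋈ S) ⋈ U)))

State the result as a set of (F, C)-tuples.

{(q, 24), (x, 24), (y, 24)}

T ⋈ S (natural join on C): {(a, 10, 30, 39, k, 12), (a, 10, 30, 39, p, 11), (a, 10, 30, 39, q, 13), (a, 10, 30, 39, v, 36), (a, 10, 30, 39, z, 11), (a, 24, 36, 30, q, 22), (a, 24, 36, 30, q, 3), (a, 24, 36, 30, x, 25), (a, 24, 36, 30, y, 25), (k, 24, 1, 31, q, 22), (k, 24, 1, 31, q, 3), (k, 24, 1, 31, x, 25), (k, 24, 1, 31, y, 25), (w, 24, 29, 6, q, 22), (w, 24, 29, 6, q, 3), (w, 24, 29, 6, x, 25), (w, 24, 29, 6, y, 25), (y, 24, 8, 9, q, 22), (y, 24, 8, 9, q, 3), (y, 24, 8, 9, x, 25), (y, 24, 8, 9, y, 25)}
(T ⋈ S) ⋈ U (natural join on C): {(a, 10, 30, 39, k, 12, p), (a, 10, 30, 39, k, 12, u), (a, 10, 30, 39, p, 11, p), (a, 10, 30, 39, p, 11, u), (a, 10, 30, 39, q, 13, p), (a, 10, 30, 39, q, 13, u), (a, 10, 30, 39, v, 36, p), (a, 10, 30, 39, v, 36, u), (a, 10, 30, 39, z, 11, p), (a, 10, 30, 39, z, 11, u), (a, 24, 36, 30, q, 22, k), (a, 24, 36, 30, q, 22, s), (a, 24, 36, 30, q, 3, k), (a, 24, 36, 30, q, 3, s), (a, 24, 36, 30, x, 25, k), (a, 24, 36, 30, x, 25, s), (a, 24, 36, 30, y, 25, k), (a, 24, 36, 30, y, 25, s), (k, 24, 1, 31, q, 22, k), (k, 24, 1, 31, q, 22, s), (k, 24, 1, 31, q, 3, k), (k, 24, 1, 31, q, 3, s), (k, 24, 1, 31, x, 25, k), (k, 24, 1, 31, x, 25, s), (k, 24, 1, 31, y, 25, k), (k, 24, 1, 31, y, 25, s), (w, 24, 29, 6, q, 22, k), (w, 24, 29, 6, q, 22, s), (w, 24, 29, 6, q, 3, k), (w, 24, 29, 6, q, 3, s), (w, 24, 29, 6, x, 25, k), (w, 24, 29, 6, x, 25, s), (w, 24, 29, 6, y, 25, k), (w, 24, 29, 6, y, 25, s), (y, 24, 8, 9, q, 22, k), (y, 24, 8, 9, q, 22, s), (y, 24, 8, 9, q, 3, k), (y, 24, 8, 9, q, 3, s), (y, 24, 8, 9, x, 25, k), (y, 24, 8, 9, x, 25, s), (y, 24, 8, 9, y, 25, k), (y, 24, 8, 9, y, 25, s)}
Selection C ≥ 22: {(a, 24, 36, 30, q, 22, k), (a, 24, 36, 30, q, 22, s), (a, 24, 36, 30, q, 3, k), (a, 24, 36, 30, q, 3, s), (a, 24, 36, 30, x, 25, k), (a, 24, 36, 30, x, 25, s), (a, 24, 36, 30, y, 25, k), (a, 24, 36, 30, y, 25, s), (k, 24, 1, 31, q, 22, k), (k, 24, 1, 31, q, 22, s), (k, 24, 1, 31, q, 3, k), (k, 24, 1, 31, q, 3, s), (k, 24, 1, 31, x, 25, k), (k, 24, 1, 31, x, 25, s), (k, 24, 1, 31, y, 25, k), (k, 24, 1, 31, y, 25, s), (w, 24, 29, 6, q, 22, k), (w, 24, 29, 6, q, 22, s), (w, 24, 29, 6, q, 3, k), (w, 24, 29, 6, q, 3, s), (w, 24, 29, 6, x, 25, k), (w, 24, 29, 6, x, 25, s), (w, 24, 29, 6, y, 25, k), (w, 24, 29, 6, y, 25, s), (y, 24, 8, 9, q, 22, k), (y, 24, 8, 9, q, 22, s), (y, 24, 8, 9, q, 3, k), (y, 24, 8, 9, q, 3, s), (y, 24, 8, 9, x, 25, k), (y, 24, 8, 9, x, 25, s), (y, 24, 8, 9, y, 25, k), (y, 24, 8, 9, y, 25, s)}
Projecting to F, C (29 duplicate(s) eliminated): {(q, 24), (x, 24), (y, 24)}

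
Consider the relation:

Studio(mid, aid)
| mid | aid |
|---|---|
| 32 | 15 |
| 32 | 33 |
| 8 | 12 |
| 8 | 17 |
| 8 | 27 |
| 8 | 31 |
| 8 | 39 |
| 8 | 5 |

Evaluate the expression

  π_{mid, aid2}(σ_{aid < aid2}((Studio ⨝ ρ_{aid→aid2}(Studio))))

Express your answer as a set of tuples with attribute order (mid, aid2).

{(32, 33), (8, 12), (8, 17), (8, 27), (8, 31), (8, 39)}

ρ[aid→aid2]: schema becomes (mid, aid2); tuples unchanged.
Joining Studio and ρ_{aid→aid2}(Studio) on mid yields {(32, 15, 15), (32, 15, 33), (32, 33, 15), (32, 33, 33), (8, 12, 12), (8, 12, 17), (8, 12, 27), (8, 12, 31), (8, 12, 39), (8, 12, 5), (8, 17, 12), (8, 17, 17), (8, 17, 27), (8, 17, 31), (8, 17, 39), (8, 17, 5), (8, 27, 12), (8, 27, 17), (8, 27, 27), (8, 27, 31), (8, 27, 39), (8, 27, 5), (8, 31, 12), (8, 31, 17), (8, 31, 27), (8, 31, 31), (8, 31, 39), (8, 31, 5), (8, 39, 12), (8, 39, 17), (8, 39, 27), (8, 39, 31), (8, 39, 39), (8, 39, 5), (8, 5, 12), (8, 5, 17), (8, 5, 27), (8, 5, 31), (8, 5, 39), (8, 5, 5)}.
Apply σ_{aid < aid2}; surviving tuples: {(32, 15, 33), (8, 12, 17), (8, 12, 27), (8, 12, 31), (8, 12, 39), (8, 17, 27), (8, 17, 31), (8, 17, 39), (8, 27, 31), (8, 27, 39), (8, 31, 39), (8, 5, 12), (8, 5, 17), (8, 5, 27), (8, 5, 31), (8, 5, 39)}
π_{mid, aid2} gives {(32, 33), (8, 12), (8, 17), (8, 27), (8, 31), (8, 39)} (10 duplicate(s) eliminated).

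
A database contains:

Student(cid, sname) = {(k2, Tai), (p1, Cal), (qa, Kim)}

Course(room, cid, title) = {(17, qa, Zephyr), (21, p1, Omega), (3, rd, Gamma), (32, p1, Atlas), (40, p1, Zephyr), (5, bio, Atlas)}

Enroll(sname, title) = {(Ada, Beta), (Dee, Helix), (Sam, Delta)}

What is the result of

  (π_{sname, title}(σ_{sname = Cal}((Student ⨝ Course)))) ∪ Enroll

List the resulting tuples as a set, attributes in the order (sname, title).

{(Ada, Beta), (Cal, Atlas), (Cal, Omega), (Cal, Zephyr), (Dee, Helix), (Sam, Delta)}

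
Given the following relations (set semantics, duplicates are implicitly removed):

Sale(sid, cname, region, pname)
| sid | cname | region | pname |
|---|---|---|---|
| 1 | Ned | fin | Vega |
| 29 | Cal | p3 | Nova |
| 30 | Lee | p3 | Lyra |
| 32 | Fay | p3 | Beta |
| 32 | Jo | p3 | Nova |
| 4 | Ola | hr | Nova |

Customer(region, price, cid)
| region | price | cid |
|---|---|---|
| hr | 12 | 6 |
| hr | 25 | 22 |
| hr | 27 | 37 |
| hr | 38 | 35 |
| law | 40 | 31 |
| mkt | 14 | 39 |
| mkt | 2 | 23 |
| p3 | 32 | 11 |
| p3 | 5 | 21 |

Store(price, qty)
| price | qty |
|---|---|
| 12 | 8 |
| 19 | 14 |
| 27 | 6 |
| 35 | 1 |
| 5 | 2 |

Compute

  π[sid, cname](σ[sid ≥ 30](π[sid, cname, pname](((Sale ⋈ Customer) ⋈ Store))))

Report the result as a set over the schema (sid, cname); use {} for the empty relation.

Sale ⋈ Customer (natural join on region): {(29, Cal, p3, Nova, 32, 11), (29, Cal, p3, Nova, 5, 21), (30, Lee, p3, Lyra, 32, 11), (30, Lee, p3, Lyra, 5, 21), (32, Fay, p3, Beta, 32, 11), (32, Fay, p3, Beta, 5, 21), (32, Jo, p3, Nova, 32, 11), (32, Jo, p3, Nova, 5, 21), (4, Ola, hr, Nova, 12, 6), (4, Ola, hr, Nova, 25, 22), (4, Ola, hr, Nova, 27, 37), (4, Ola, hr, Nova, 38, 35)}
(Sale ⋈ Customer) ⋈ Store (natural join on price): {(29, Cal, p3, Nova, 5, 21, 2), (30, Lee, p3, Lyra, 5, 21, 2), (32, Fay, p3, Beta, 5, 21, 2), (32, Jo, p3, Nova, 5, 21, 2), (4, Ola, hr, Nova, 12, 6, 8), (4, Ola, hr, Nova, 27, 37, 6)}
Projecting to sid, cname, pname (1 duplicate(s) eliminated): {(29, Cal, Nova), (30, Lee, Lyra), (32, Fay, Beta), (32, Jo, Nova), (4, Ola, Nova)}
Filtering on sid ≥ 30 leaves {(30, Lee, Lyra), (32, Fay, Beta), (32, Jo, Nova)}.
Projecting to sid, cname: {(30, Lee), (32, Fay), (32, Jo)}

{(30, Lee), (32, Fay), (32, Jo)}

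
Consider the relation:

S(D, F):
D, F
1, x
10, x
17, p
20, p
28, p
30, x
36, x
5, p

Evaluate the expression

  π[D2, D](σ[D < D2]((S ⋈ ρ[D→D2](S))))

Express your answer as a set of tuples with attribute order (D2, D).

ρ[D→D2]: schema becomes (D2, F); tuples unchanged.
Natural join on F: {(1, x, 1), (1, x, 10), (1, x, 30), (1, x, 36), (10, x, 1), (10, x, 10), (10, x, 30), (10, x, 36), (17, p, 17), (17, p, 20), (17, p, 28), (17, p, 5), (20, p, 17), (20, p, 20), (20, p, 28), (20, p, 5), (28, p, 17), (28, p, 20), (28, p, 28), (28, p, 5), (30, x, 1), (30, x, 10), (30, x, 30), (30, x, 36), (36, x, 1), (36, x, 10), (36, x, 30), (36, x, 36), (5, p, 17), (5, p, 20), (5, p, 28), (5, p, 5)}
σ[D < D2]: keep tuples satisfying D < D2 → {(1, x, 10), (1, x, 30), (1, x, 36), (10, x, 30), (10, x, 36), (17, p, 20), (17, p, 28), (20, p, 28), (30, x, 36), (5, p, 17), (5, p, 20), (5, p, 28)}
π_{D2, D} gives {(10, 1), (17, 5), (20, 17), (20, 5), (28, 17), (28, 20), (28, 5), (30, 1), (30, 10), (36, 1), (36, 10), (36, 30)}.

{(10, 1), (17, 5), (20, 17), (20, 5), (28, 17), (28, 20), (28, 5), (30, 1), (30, 10), (36, 1), (36, 10), (36, 30)}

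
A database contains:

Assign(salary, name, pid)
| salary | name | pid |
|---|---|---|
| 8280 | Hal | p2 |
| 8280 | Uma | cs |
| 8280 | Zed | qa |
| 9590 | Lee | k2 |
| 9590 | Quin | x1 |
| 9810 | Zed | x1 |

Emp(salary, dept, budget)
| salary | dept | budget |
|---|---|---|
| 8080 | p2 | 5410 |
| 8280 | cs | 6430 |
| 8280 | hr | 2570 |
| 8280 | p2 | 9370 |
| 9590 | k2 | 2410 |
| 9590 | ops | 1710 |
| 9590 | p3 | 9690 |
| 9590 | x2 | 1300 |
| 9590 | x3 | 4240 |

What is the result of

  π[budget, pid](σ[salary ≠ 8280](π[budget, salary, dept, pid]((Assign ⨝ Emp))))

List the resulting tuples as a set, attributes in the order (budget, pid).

{(1300, k2), (1300, x1), (1710, k2), (1710, x1), (2410, k2), (2410, x1), (4240, k2), (4240, x1), (9690, k2), (9690, x1)}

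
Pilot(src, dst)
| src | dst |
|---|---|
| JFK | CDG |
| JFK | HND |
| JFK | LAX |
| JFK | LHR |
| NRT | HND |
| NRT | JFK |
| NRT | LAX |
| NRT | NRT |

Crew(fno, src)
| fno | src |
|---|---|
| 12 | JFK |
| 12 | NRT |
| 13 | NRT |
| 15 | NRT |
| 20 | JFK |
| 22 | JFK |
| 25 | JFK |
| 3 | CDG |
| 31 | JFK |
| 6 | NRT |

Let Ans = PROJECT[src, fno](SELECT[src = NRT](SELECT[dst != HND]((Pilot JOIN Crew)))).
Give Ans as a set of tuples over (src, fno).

{(NRT, 12), (NRT, 13), (NRT, 15), (NRT, 6)}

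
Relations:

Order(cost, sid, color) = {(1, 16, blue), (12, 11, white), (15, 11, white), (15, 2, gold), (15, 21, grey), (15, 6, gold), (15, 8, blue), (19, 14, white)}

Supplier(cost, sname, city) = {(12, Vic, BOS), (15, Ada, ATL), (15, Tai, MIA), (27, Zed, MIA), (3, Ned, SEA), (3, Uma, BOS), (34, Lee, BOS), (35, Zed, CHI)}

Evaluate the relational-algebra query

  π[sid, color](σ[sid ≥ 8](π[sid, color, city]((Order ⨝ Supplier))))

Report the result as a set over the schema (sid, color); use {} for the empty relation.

Joining Order and Supplier on cost yields {(12, 11, white, Vic, BOS), (15, 11, white, Ada, ATL), (15, 11, white, Tai, MIA), (15, 2, gold, Ada, ATL), (15, 2, gold, Tai, MIA), (15, 21, grey, Ada, ATL), (15, 21, grey, Tai, MIA), (15, 6, gold, Ada, ATL), (15, 6, gold, Tai, MIA), (15, 8, blue, Ada, ATL), (15, 8, blue, Tai, MIA)}.
π_{sid, color, city} gives {(11, white, ATL), (11, white, BOS), (11, white, MIA), (2, gold, ATL), (2, gold, MIA), (21, grey, ATL), (21, grey, MIA), (6, gold, ATL), (6, gold, MIA), (8, blue, ATL), (8, blue, MIA)}.
Selection sid ≥ 8: {(11, white, ATL), (11, white, BOS), (11, white, MIA), (21, grey, ATL), (21, grey, MIA), (8, blue, ATL), (8, blue, MIA)}
π_{sid, color} gives {(11, white), (21, grey), (8, blue)} (4 duplicate(s) eliminated).

{(11, white), (21, grey), (8, blue)}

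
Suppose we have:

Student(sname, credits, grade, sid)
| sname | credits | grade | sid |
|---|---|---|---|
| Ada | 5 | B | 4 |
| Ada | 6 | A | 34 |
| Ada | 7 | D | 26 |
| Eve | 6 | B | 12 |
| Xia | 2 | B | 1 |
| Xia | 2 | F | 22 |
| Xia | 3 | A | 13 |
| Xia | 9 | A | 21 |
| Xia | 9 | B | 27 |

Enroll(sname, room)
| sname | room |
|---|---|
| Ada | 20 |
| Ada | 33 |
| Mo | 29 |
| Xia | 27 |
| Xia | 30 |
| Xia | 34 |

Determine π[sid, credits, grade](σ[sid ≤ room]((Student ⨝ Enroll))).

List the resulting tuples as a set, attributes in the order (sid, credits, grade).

{(1, 2, B), (13, 3, A), (21, 9, A), (22, 2, F), (26, 7, D), (27, 9, B), (4, 5, B)}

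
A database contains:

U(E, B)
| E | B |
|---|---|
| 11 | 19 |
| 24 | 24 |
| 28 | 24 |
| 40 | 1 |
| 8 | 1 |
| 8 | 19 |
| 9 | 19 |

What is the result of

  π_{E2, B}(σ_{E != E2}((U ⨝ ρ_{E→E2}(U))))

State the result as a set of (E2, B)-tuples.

{(11, 19), (24, 24), (28, 24), (40, 1), (8, 1), (8, 19), (9, 19)}

ρ[E→E2]: schema becomes (E2, B); tuples unchanged.
U ⋈ ρ_{E→E2}(U) (natural join on B): {(11, 19, 11), (11, 19, 8), (11, 19, 9), (24, 24, 24), (24, 24, 28), (28, 24, 24), (28, 24, 28), (40, 1, 40), (40, 1, 8), (8, 1, 40), (8, 1, 8), (8, 19, 11), (8, 19, 8), (8, 19, 9), (9, 19, 11), (9, 19, 8), (9, 19, 9)}
σ[E != E2]: keep tuples satisfying E != E2 → {(11, 19, 8), (11, 19, 9), (24, 24, 28), (28, 24, 24), (40, 1, 8), (8, 1, 40), (8, 19, 11), (8, 19, 9), (9, 19, 11), (9, 19, 8)}
Projecting to E2, B (3 duplicate(s) eliminated): {(11, 19), (24, 24), (28, 24), (40, 1), (8, 1), (8, 19), (9, 19)}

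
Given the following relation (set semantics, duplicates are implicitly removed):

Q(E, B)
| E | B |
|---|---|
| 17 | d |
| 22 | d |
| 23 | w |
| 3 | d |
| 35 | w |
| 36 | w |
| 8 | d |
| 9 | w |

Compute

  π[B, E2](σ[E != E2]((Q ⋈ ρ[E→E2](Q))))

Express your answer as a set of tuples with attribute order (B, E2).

ρ[E→E2]: schema becomes (E2, B); tuples unchanged.
Joining Q and ρ[E→E2](Q) on B yields {(17, d, 17), (17, d, 22), (17, d, 3), (17, d, 8), (22, d, 17), (22, d, 22), (22, d, 3), (22, d, 8), (23, w, 23), (23, w, 35), (23, w, 36), (23, w, 9), (3, d, 17), (3, d, 22), (3, d, 3), (3, d, 8), (35, w, 23), (35, w, 35), (35, w, 36), (35, w, 9), (36, w, 23), (36, w, 35), (36, w, 36), (36, w, 9), (8, d, 17), (8, d, 22), (8, d, 3), (8, d, 8), (9, w, 23), (9, w, 35), (9, w, 36), (9, w, 9)}.
Apply σ_{E != E2}; surviving tuples: {(17, d, 22), (17, d, 3), (17, d, 8), (22, d, 17), (22, d, 3), (22, d, 8), (23, w, 35), (23, w, 36), (23, w, 9), (3, d, 17), (3, d, 22), (3, d, 8), (35, w, 23), (35, w, 36), (35, w, 9), (36, w, 23), (36, w, 35), (36, w, 9), (8, d, 17), (8, d, 22), (8, d, 3), (9, w, 23), (9, w, 35), (9, w, 36)}
Projecting to B, E2 (16 duplicate(s) eliminated): {(d, 17), (d, 22), (d, 3), (d, 8), (w, 23), (w, 35), (w, 36), (w, 9)}

{(d, 17), (d, 22), (d, 3), (d, 8), (w, 23), (w, 35), (w, 36), (w, 9)}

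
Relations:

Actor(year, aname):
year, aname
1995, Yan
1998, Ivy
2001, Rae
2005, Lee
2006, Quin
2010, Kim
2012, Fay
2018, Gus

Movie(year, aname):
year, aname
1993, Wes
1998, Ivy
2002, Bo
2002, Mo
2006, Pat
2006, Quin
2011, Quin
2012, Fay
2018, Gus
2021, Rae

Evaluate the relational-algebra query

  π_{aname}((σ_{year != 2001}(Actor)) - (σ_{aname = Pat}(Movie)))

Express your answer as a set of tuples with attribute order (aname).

{Fay, Gus, Ivy, Kim, Lee, Quin, Yan}

σ[year != 2001]: keep tuples satisfying year != 2001 → {(1995, Yan), (1998, Ivy), (2005, Lee), (2006, Quin), (2010, Kim), (2012, Fay), (2018, Gus)}
σ[aname = Pat]: keep tuples satisfying aname = Pat → {(2006, Pat)}
Taking the difference: {(1995, Yan), (1998, Ivy), (2005, Lee), (2006, Quin), (2010, Kim), (2012, Fay), (2018, Gus)}
Keep only column(s) aname: {Fay, Gus, Ivy, Kim, Lee, Quin, Yan}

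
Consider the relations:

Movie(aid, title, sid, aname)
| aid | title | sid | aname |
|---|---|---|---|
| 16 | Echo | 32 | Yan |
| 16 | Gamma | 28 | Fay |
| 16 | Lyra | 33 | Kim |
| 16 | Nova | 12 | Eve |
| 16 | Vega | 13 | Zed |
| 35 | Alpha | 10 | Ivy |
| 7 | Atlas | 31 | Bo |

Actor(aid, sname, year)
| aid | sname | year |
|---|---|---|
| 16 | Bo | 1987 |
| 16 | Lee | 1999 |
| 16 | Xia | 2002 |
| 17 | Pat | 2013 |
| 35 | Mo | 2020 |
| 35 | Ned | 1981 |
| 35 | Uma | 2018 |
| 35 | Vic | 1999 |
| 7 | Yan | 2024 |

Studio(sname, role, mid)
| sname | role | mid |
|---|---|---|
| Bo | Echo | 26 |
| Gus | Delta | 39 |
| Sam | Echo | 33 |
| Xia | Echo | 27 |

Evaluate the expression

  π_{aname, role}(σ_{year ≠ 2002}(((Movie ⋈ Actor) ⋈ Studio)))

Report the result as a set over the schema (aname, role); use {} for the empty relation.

Movie ⋈ Actor (natural join on aid): {(16, Echo, 32, Yan, Bo, 1987), (16, Echo, 32, Yan, Lee, 1999), (16, Echo, 32, Yan, Xia, 2002), (16, Gamma, 28, Fay, Bo, 1987), (16, Gamma, 28, Fay, Lee, 1999), (16, Gamma, 28, Fay, Xia, 2002), (16, Lyra, 33, Kim, Bo, 1987), (16, Lyra, 33, Kim, Lee, 1999), (16, Lyra, 33, Kim, Xia, 2002), (16, Nova, 12, Eve, Bo, 1987), (16, Nova, 12, Eve, Lee, 1999), (16, Nova, 12, Eve, Xia, 2002), (16, Vega, 13, Zed, Bo, 1987), (16, Vega, 13, Zed, Lee, 1999), (16, Vega, 13, Zed, Xia, 2002), (35, Alpha, 10, Ivy, Mo, 2020), (35, Alpha, 10, Ivy, Ned, 1981), (35, Alpha, 10, Ivy, Uma, 2018), (35, Alpha, 10, Ivy, Vic, 1999), (7, Atlas, 31, Bo, Yan, 2024)}
(Movie ⋈ Actor) ⋈ Studio (natural join on sname): {(16, Echo, 32, Yan, Bo, 1987, Echo, 26), (16, Echo, 32, Yan, Xia, 2002, Echo, 27), (16, Gamma, 28, Fay, Bo, 1987, Echo, 26), (16, Gamma, 28, Fay, Xia, 2002, Echo, 27), (16, Lyra, 33, Kim, Bo, 1987, Echo, 26), (16, Lyra, 33, Kim, Xia, 2002, Echo, 27), (16, Nova, 12, Eve, Bo, 1987, Echo, 26), (16, Nova, 12, Eve, Xia, 2002, Echo, 27), (16, Vega, 13, Zed, Bo, 1987, Echo, 26), (16, Vega, 13, Zed, Xia, 2002, Echo, 27)}
σ[year ≠ 2002]: keep tuples satisfying year ≠ 2002 → {(16, Echo, 32, Yan, Bo, 1987, Echo, 26), (16, Gamma, 28, Fay, Bo, 1987, Echo, 26), (16, Lyra, 33, Kim, Bo, 1987, Echo, 26), (16, Nova, 12, Eve, Bo, 1987, Echo, 26), (16, Vega, 13, Zed, Bo, 1987, Echo, 26)}
π[aname, role]: project onto (aname, role) → {(Eve, Echo), (Fay, Echo), (Kim, Echo), (Yan, Echo), (Zed, Echo)}

{(Eve, Echo), (Fay, Echo), (Kim, Echo), (Yan, Echo), (Zed, Echo)}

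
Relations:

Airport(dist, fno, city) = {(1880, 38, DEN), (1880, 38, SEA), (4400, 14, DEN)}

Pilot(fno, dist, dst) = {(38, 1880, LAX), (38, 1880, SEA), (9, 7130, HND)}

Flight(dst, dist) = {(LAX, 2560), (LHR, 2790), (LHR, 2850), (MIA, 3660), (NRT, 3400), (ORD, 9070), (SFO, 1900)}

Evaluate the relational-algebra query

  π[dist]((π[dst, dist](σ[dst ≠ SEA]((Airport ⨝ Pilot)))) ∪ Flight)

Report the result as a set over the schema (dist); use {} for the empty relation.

{1880, 1900, 2560, 2790, 2850, 3400, 3660, 9070}

Airport ⋈ Pilot (natural join on dist, fno): {(1880, 38, DEN, LAX), (1880, 38, DEN, SEA), (1880, 38, SEA, LAX), (1880, 38, SEA, SEA)}
σ[dst ≠ SEA]: keep tuples satisfying dst ≠ SEA → {(1880, 38, DEN, LAX), (1880, 38, SEA, LAX)}
π_{dst, dist} gives {(LAX, 1880)} (1 duplicate(s) eliminated).
Set union of the two operands is {(LAX, 1880), (LAX, 2560), (LHR, 2790), (LHR, 2850), (MIA, 3660), (NRT, 3400), (ORD, 9070), (SFO, 1900)}.
π_{dist} gives {1880, 1900, 2560, 2790, 2850, 3400, 3660, 9070}.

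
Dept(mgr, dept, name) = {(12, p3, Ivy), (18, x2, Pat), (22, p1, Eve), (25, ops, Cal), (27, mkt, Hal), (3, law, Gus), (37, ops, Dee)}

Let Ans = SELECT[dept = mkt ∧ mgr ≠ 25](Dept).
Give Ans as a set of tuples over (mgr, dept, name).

{(27, mkt, Hal)}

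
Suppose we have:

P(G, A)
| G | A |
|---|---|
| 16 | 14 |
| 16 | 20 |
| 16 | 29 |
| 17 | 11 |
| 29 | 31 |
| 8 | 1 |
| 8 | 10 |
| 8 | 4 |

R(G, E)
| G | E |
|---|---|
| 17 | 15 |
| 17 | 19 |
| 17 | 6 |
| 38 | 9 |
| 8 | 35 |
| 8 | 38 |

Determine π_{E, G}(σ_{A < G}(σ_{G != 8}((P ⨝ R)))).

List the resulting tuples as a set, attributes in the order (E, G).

Joining P and R on G yields {(17, 11, 15), (17, 11, 19), (17, 11, 6), (8, 1, 35), (8, 1, 38), (8, 10, 35), (8, 10, 38), (8, 4, 35), (8, 4, 38)}.
Filtering on G != 8 leaves {(17, 11, 15), (17, 11, 19), (17, 11, 6)}.
Filtering on A < G leaves {(17, 11, 15), (17, 11, 19), (17, 11, 6)}.
π_{E, G} gives {(15, 17), (19, 17), (6, 17)}.

{(15, 17), (19, 17), (6, 17)}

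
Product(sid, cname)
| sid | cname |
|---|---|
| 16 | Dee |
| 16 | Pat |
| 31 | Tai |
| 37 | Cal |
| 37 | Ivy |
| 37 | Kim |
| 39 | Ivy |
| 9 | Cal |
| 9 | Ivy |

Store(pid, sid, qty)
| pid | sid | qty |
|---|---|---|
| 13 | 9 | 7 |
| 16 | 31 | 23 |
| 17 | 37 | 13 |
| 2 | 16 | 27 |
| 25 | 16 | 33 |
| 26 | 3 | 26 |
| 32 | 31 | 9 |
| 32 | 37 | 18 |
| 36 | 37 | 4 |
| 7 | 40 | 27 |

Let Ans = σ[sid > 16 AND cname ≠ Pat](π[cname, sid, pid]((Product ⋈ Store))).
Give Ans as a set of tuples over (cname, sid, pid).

{(Cal, 37, 17), (Cal, 37, 32), (Cal, 37, 36), (Ivy, 37, 17), (Ivy, 37, 32), (Ivy, 37, 36), (Kim, 37, 17), (Kim, 37, 32), (Kim, 37, 36), (Tai, 31, 16), (Tai, 31, 32)}

Joining Product and Store on sid yields {(16, Dee, 2, 27), (16, Dee, 25, 33), (16, Pat, 2, 27), (16, Pat, 25, 33), (31, Tai, 16, 23), (31, Tai, 32, 9), (37, Cal, 17, 13), (37, Cal, 32, 18), (37, Cal, 36, 4), (37, Ivy, 17, 13), (37, Ivy, 32, 18), (37, Ivy, 36, 4), (37, Kim, 17, 13), (37, Kim, 32, 18), (37, Kim, 36, 4), (9, Cal, 13, 7), (9, Ivy, 13, 7)}.
π_{cname, sid, pid} gives {(Cal, 37, 17), (Cal, 37, 32), (Cal, 37, 36), (Cal, 9, 13), (Dee, 16, 2), (Dee, 16, 25), (Ivy, 37, 17), (Ivy, 37, 32), (Ivy, 37, 36), (Ivy, 9, 13), (Kim, 37, 17), (Kim, 37, 32), (Kim, 37, 36), (Pat, 16, 2), (Pat, 16, 25), (Tai, 31, 16), (Tai, 31, 32)}.
Selection sid > 16 AND cname ≠ Pat: {(Cal, 37, 17), (Cal, 37, 32), (Cal, 37, 36), (Ivy, 37, 17), (Ivy, 37, 32), (Ivy, 37, 36), (Kim, 37, 17), (Kim, 37, 32), (Kim, 37, 36), (Tai, 31, 16), (Tai, 31, 32)}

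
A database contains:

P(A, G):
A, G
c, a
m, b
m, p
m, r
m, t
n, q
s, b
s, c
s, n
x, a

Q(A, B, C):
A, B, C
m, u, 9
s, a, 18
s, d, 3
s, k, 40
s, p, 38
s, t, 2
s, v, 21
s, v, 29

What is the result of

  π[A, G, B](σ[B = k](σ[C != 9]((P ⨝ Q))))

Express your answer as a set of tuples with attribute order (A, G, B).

{(s, b, k), (s, c, k), (s, n, k)}

Natural join on A: {(m, b, u, 9), (m, p, u, 9), (m, r, u, 9), (m, t, u, 9), (s, b, a, 18), (s, b, d, 3), (s, b, k, 40), (s, b, p, 38), (s, b, t, 2), (s, b, v, 21), (s, b, v, 29), (s, c, a, 18), (s, c, d, 3), (s, c, k, 40), (s, c, p, 38), (s, c, t, 2), (s, c, v, 21), (s, c, v, 29), (s, n, a, 18), (s, n, d, 3), (s, n, k, 40), (s, n, p, 38), (s, n, t, 2), (s, n, v, 21), (s, n, v, 29)}
σ[C != 9]: keep tuples satisfying C != 9 → {(s, b, a, 18), (s, b, d, 3), (s, b, k, 40), (s, b, p, 38), (s, b, t, 2), (s, b, v, 21), (s, b, v, 29), (s, c, a, 18), (s, c, d, 3), (s, c, k, 40), (s, c, p, 38), (s, c, t, 2), (s, c, v, 21), (s, c, v, 29), (s, n, a, 18), (s, n, d, 3), (s, n, k, 40), (s, n, p, 38), (s, n, t, 2), (s, n, v, 21), (s, n, v, 29)}
σ[B = k]: keep tuples satisfying B = k → {(s, b, k, 40), (s, c, k, 40), (s, n, k, 40)}
Projecting to A, G, B: {(s, b, k), (s, c, k), (s, n, k)}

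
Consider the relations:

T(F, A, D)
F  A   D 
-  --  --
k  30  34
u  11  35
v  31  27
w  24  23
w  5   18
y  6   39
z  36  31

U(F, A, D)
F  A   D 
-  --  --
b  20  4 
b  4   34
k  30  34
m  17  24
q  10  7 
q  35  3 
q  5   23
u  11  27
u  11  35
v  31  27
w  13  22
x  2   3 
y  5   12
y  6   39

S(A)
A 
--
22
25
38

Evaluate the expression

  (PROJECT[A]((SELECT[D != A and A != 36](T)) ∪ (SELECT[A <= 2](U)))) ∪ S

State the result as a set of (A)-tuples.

σ[D != A and A != 36]: keep tuples satisfying D != A and A != 36 → {(k, 30, 34), (u, 11, 35), (v, 31, 27), (w, 24, 23), (w, 5, 18), (y, 6, 39)}
σ[A <= 2]: keep tuples satisfying A <= 2 → {(x, 2, 3)}
Union: {(k, 30, 34), (u, 11, 35), (v, 31, 27), (w, 24, 23), (w, 5, 18), (y, 6, 39)} with {(x, 2, 3)} → {(k, 30, 34), (u, 11, 35), (v, 31, 27), (w, 24, 23), (w, 5, 18), (x, 2, 3), (y, 6, 39)}
π_{A} gives {11, 2, 24, 30, 31, 5, 6}.
Union: {11, 2, 24, 30, 31, 5, 6} with {22, 25, 38} → {11, 2, 22, 24, 25, 30, 31, 38, 5, 6}

{11, 2, 22, 24, 25, 30, 31, 38, 5, 6}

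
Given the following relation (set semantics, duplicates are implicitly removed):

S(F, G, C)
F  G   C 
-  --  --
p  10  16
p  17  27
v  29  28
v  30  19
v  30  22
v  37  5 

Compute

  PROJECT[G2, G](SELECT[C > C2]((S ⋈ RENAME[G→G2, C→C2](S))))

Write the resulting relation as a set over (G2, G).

{(10, 17), (30, 29), (30, 30), (37, 29), (37, 30)}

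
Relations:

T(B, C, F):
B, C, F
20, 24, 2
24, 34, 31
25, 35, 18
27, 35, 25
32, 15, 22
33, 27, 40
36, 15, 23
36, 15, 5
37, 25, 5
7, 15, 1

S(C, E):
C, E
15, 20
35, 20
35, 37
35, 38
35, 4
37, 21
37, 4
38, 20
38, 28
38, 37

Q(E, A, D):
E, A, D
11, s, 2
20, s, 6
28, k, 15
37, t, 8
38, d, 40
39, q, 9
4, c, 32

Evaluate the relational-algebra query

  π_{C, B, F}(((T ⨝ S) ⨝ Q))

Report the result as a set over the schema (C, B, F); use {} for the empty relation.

Natural join on C: {(25, 35, 18, 20), (25, 35, 18, 37), (25, 35, 18, 38), (25, 35, 18, 4), (27, 35, 25, 20), (27, 35, 25, 37), (27, 35, 25, 38), (27, 35, 25, 4), (32, 15, 22, 20), (36, 15, 23, 20), (36, 15, 5, 20), (7, 15, 1, 20)}
Natural join on E: {(25, 35, 18, 20, s, 6), (25, 35, 18, 37, t, 8), (25, 35, 18, 38, d, 40), (25, 35, 18, 4, c, 32), (27, 35, 25, 20, s, 6), (27, 35, 25, 37, t, 8), (27, 35, 25, 38, d, 40), (27, 35, 25, 4, c, 32), (32, 15, 22, 20, s, 6), (36, 15, 23, 20, s, 6), (36, 15, 5, 20, s, 6), (7, 15, 1, 20, s, 6)}
π[C, B, F]: project onto (C, B, F) (6 duplicate(s) eliminated) → {(15, 32, 22), (15, 36, 23), (15, 36, 5), (15, 7, 1), (35, 25, 18), (35, 27, 25)}

{(15, 32, 22), (15, 36, 23), (15, 36, 5), (15, 7, 1), (35, 25, 18), (35, 27, 25)}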